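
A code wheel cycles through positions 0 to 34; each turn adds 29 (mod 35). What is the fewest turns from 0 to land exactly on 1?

35 = 1·29 + 6
29 = 4·6 + 5
6 = 1·5 + 1
5 = 5·1 + 0
Back-substituting gives 29·29 ≡ 1 (mod 35).

29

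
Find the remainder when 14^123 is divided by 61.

60

Successive squares of 14 mod 61: 14^1≡14, 14^2≡13, 14^4≡47, 14^8≡13, 14^16≡47, 14^32≡13, 14^64≡47.
Since 123 = 1 + 2 + 8 + 16 + 32 + 64 in binary, 14^123 ≡ 14·13·13·47·13·47 ≡ 60 (mod 61).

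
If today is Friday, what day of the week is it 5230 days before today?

Dividing 5230 by 7 gives quotient 747 and remainder 1.
Friday − 1 day → Thursday.

Thursday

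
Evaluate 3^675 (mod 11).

1

Successive squares of 3 mod 11: 3^1≡3, 3^2≡9, 3^4≡4, 3^8≡5, 3^16≡3, 3^32≡9, 3^64≡4, 3^128≡5, 3^256≡3, 3^512≡9.
Since 675 = 1 + 2 + 32 + 128 + 512 in binary, 3^675 ≡ 3·9·9·5·9 ≡ 1 (mod 11).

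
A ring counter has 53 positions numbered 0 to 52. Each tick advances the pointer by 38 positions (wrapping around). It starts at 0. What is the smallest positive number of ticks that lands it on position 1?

7

The inverse of 38 mod 53 is 7 (since 38·7 = 266 ≡ 1).
Multiplying both sides by 7: x ≡ 7·1 = 7 ≡ 7 (mod 53).
Check: 38·7 = 266 = 5·53 + 1.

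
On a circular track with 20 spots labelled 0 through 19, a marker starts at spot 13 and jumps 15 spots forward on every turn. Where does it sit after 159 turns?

159·15 = 2385.
2385 mod 20 = 5 (since 119·20 = 2380).
(13 + 5) mod 20 = 18.

18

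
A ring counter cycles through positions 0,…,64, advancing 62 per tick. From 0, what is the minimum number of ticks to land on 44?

7

62⁻¹ ≡ 43 (mod 65) because 62·43 = 2666 = 41·65 + 1.
Multiplying both sides by 43: x ≡ 43·44 = 1892 ≡ 7 (mod 65).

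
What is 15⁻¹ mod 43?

23

15·23 = 345 = 8·43 + 1, so 15⁻¹ ≡ 23 (mod 43).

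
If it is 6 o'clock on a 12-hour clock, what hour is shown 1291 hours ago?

1291 mod 12 = 7 (since 107·12 = 1284).
6 − 7 → 11 on a 12-hour dial.

11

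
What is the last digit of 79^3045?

9

The units digit of 79^n cycles with period 2: 9, 1, …
3045 leaves remainder 1 on division by 2, so 79^3045 ends in 9.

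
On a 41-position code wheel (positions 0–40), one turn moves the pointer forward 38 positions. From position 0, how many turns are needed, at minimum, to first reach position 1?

27

38·27 = 1026 = 25·41 + 1, so 38⁻¹ ≡ 27 (mod 41).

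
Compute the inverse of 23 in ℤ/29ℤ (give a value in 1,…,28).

23·24 = 552 = 19·29 + 1, so 23⁻¹ ≡ 24 (mod 29).

24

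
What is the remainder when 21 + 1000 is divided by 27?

22

1000 mod 27 = 1 (since 37·27 = 999).
(21 + 1) mod 27 = 22.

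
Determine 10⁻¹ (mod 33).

10·10 = 100 = 3·33 + 1, so 10⁻¹ ≡ 10 (mod 33).

10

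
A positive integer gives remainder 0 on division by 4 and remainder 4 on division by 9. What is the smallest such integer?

Since 9·1 ≡ 1 (mod 4), take x = 4 + 9·((0−4)·1 mod 4) = 4 + 9·0 = 4.
Check: 4 mod 4 = 0, 4 mod 9 = 4.

4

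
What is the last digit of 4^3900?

6

The units digit of 4^n cycles with period 2: 4, 6, …
3900 mod 2 = 0, so the last digit matches 4^2 = 6.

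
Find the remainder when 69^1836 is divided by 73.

Square-and-reduce mod 73: 69^1≡69, 69^2≡16, 69^4≡37, 69^8≡55, 69^16≡32, 69^32≡2, 69^64≡4, 69^128≡16, 69^256≡37, 69^512≡55, 69^1024≡32.
1836 = 4 + 8 + 32 + 256 + 512 + 1024, so 69^1836 ≡ 37·55·2·37·55·32 ≡ 1 (mod 73).

1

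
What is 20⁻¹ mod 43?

28

43 = 2·20 + 3
20 = 6·3 + 2
3 = 1·2 + 1
2 = 2·1 + 0
Back-substituting gives 20·28 ≡ 1 (mod 43).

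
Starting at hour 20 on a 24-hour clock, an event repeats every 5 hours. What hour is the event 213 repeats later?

5

213·5 = 1065.
1065 = 44·24 + 9, so 1065 mod 24 = 9.
(20 + 9) mod 24 = 5.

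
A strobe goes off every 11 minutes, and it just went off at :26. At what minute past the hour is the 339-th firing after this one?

35

339·11 = 3729.
3729 mod 60 = 9 (since 62·60 = 3720).
(26 + 9) mod 60 = 35.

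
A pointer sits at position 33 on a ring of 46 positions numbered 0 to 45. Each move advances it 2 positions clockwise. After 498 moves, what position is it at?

17

498·2 = 996.
996 mod 46 = 30 (since 21·46 = 966).
(33 + 30) mod 46 = 17.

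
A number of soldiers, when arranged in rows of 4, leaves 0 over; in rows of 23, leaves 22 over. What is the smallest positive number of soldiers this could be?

Since 23·3 ≡ 1 (mod 4), take x = 22 + 23·((0−22)·3 mod 4) = 22 + 23·2 = 68.
Check: 68 mod 4 = 0, 68 mod 23 = 22.

68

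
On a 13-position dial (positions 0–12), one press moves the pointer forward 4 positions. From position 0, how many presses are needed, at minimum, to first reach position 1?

10

4·10 = 40 = 3·13 + 1, so 4⁻¹ ≡ 10 (mod 13).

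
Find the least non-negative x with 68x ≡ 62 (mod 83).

18

68⁻¹ ≡ 11 (mod 83) because 68·11 = 748 = 9·83 + 1.
So x ≡ 11·62 = 682 ≡ 18 (mod 83).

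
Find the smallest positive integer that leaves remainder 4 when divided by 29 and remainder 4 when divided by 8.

4

Since 8·11 ≡ 1 (mod 29), take x = 4 + 8·((4−4)·11 mod 29) = 4 + 8·0 = 4.
Check: 4 mod 29 = 4, 4 mod 8 = 4.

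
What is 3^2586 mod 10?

9

Powers of 3 mod 10 repeat with period 4: 3, 9, 7, 1.
2586 leaves remainder 2 on division by 4, so 3^2586 ends in 9.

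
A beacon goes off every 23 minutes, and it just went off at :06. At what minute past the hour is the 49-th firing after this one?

49·23 = 1127.
Dividing 1127 by 60 gives quotient 18 and remainder 47.
(6 + 47) mod 60 = 53.

53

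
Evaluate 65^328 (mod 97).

Square-and-reduce mod 97: 65^1≡65, 65^2≡54, 65^4≡6, 65^8≡36, 65^16≡35, 65^32≡61, 65^64≡35, 65^128≡61, 65^256≡35.
328 = 8 + 64 + 256, so 65^328 ≡ 36·35·35 ≡ 62 (mod 97).

62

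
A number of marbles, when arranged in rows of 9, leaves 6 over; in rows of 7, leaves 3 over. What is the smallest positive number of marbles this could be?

x ≡ 3 (mod 7) gives x ∈ {3, 10, 17, 24}.
The first of these with x mod 9 = 6 is 24.

24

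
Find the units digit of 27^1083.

3

Powers of 7 mod 10 repeat with period 4: 7, 9, 3, 1.
1083 leaves remainder 3 on division by 4, so 27^1083 ends in 3.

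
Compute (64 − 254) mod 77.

Dividing 254 by 77 gives quotient 3 and remainder 23.
(64 − 23) mod 77 = 41.

41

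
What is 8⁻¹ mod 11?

11 = 1·8 + 3
8 = 2·3 + 2
3 = 1·2 + 1
2 = 2·1 + 0
Back-substituting gives 8·7 ≡ 1 (mod 11).

7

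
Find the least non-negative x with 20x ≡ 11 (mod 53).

20⁻¹ ≡ 8 (mod 53) because 20·8 = 160 = 3·53 + 1.
Multiplying both sides by 8: x ≡ 8·11 = 88 ≡ 35 (mod 53).

35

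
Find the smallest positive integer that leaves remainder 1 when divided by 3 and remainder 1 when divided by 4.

1

Since 4·1 ≡ 1 (mod 3), take x = 1 + 4·((1−1)·1 mod 3) = 1 + 4·0 = 1.
Check: 1 mod 3 = 1, 1 mod 4 = 1.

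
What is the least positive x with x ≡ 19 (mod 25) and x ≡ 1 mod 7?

169

x ≡ 1 (mod 7) gives x ∈ {1, 8, 15, 22, 29, 36, 43, 50, …}.
The first of these with x mod 25 = 19 is 169.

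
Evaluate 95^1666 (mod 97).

43

By repeated squaring mod 97: 95^1≡95, 95^2≡4, 95^4≡16, 95^8≡62, 95^16≡61, 95^32≡35, 95^64≡61, 95^128≡35, 95^256≡61, 95^512≡35, 95^1024≡61.
Since 1666 = 2 + 128 + 512 + 1024 in binary, 95^1666 ≡ 4·35·35·61 ≡ 43 (mod 97).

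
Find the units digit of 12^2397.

2

Powers of 2 mod 10 repeat with period 4: 2, 4, 8, 6.
2397 mod 4 = 1, so the last digit matches 2^1 = 2.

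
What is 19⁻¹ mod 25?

4

19·4 = 76 = 3·25 + 1, so 19⁻¹ ≡ 4 (mod 25).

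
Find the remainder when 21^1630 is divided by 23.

4

Square-and-reduce mod 23: 21^1≡21, 21^2≡4, 21^4≡16, 21^8≡3, 21^16≡9, 21^32≡12, 21^64≡6, 21^128≡13, 21^256≡8, 21^512≡18, 21^1024≡2.
1630 = 2 + 4 + 8 + 16 + 64 + 512 + 1024, so 21^1630 ≡ 4·16·3·9·6·18·2 ≡ 4 (mod 23).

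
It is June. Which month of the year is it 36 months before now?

June

36 mod 12 = 0 (since 3·12 = 36).
June − 0 months → June.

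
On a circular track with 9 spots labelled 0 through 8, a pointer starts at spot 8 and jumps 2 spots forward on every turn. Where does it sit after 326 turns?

326·2 = 652.
652 = 72·9 + 4, so 652 mod 9 = 4.
(8 + 4) mod 9 = 3.

3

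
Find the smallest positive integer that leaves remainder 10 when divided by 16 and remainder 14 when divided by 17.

218

x ≡ 10 (mod 16) gives x ∈ {10, 26, 42, 58, 74, 90, 106, 122, …}.
The first of these with x mod 17 = 14 is 218.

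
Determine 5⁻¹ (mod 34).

34 = 6·5 + 4
5 = 1·4 + 1
4 = 4·1 + 0
Back-substituting gives 5·7 ≡ 1 (mod 34).

7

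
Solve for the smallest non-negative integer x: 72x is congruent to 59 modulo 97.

The inverse of 72 mod 97 is 31 (since 72·31 = 2232 ≡ 1).
Multiplying both sides by 31: x ≡ 31·59 = 1829 ≡ 83 (mod 97).
Check: 72·83 = 5976 = 61·97 + 59.

83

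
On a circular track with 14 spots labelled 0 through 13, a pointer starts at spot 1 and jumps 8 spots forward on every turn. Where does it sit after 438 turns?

438·8 = 3504.
3504 − 250·14 = 4, so 3504 ≡ 4 (mod 14).
(1 + 4) mod 14 = 5.

5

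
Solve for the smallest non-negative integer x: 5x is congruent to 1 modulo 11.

5⁻¹ ≡ 9 (mod 11) because 5·9 = 45 = 4·11 + 1.
Multiplying both sides by 9: x ≡ 9·1 = 9 ≡ 9 (mod 11).

9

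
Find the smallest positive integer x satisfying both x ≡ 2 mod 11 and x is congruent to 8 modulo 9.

x ≡ 8 (mod 9) gives x ∈ {8, 17, 26, 35}.
The first of these with x mod 11 = 2 is 35.

35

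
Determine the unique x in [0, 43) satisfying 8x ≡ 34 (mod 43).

15

8⁻¹ ≡ 27 (mod 43) because 8·27 = 216 = 5·43 + 1.
Multiplying both sides by 27: x ≡ 27·34 = 918 ≡ 15 (mod 43).
Check: 8·15 = 120 = 2·43 + 34.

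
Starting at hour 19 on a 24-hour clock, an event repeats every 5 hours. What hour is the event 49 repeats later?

0

49·5 = 245.
245 = 10·24 + 5, so 245 mod 24 = 5.
(19 + 5) mod 24 = 0.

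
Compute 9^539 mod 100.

By repeated squaring mod 100: 9^1≡9, 9^2≡81, 9^4≡61, 9^8≡21, 9^16≡41, 9^32≡81, 9^64≡61, 9^128≡21, 9^256≡41, 9^512≡81.
539 = 1 + 2 + 8 + 16 + 512, so 9^539 ≡ 9·81·21·41·81 ≡ 89 (mod 100).

89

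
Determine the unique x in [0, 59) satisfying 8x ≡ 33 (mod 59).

8⁻¹ ≡ 37 (mod 59) because 8·37 = 296 = 5·59 + 1.
So x ≡ 37·33 = 1221 ≡ 41 (mod 59).
Check: 8·41 = 328 = 5·59 + 33.

41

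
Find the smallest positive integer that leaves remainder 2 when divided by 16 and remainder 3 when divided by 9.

66

Since 9·9 ≡ 1 (mod 16), take x = 3 + 9·((2−3)·9 mod 16) = 3 + 9·7 = 66.
Check: 66 mod 16 = 2, 66 mod 9 = 3.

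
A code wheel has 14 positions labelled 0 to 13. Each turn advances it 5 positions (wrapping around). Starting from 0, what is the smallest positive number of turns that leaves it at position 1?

14 = 2·5 + 4
5 = 1·4 + 1
4 = 4·1 + 0
Back-substituting gives 5·3 ≡ 1 (mod 14).

3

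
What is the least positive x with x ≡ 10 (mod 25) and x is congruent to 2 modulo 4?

10

x ≡ 2 (mod 4) gives x ∈ {2, 6, 10}.
The first of these with x mod 25 = 10 is 10.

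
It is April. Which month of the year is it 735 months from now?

July

735 mod 12 = 3 (since 61·12 = 732).
April + 3 months → July.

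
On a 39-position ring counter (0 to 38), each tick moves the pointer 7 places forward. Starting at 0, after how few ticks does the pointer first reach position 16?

19

The inverse of 7 mod 39 is 28 (since 7·28 = 196 ≡ 1).
So x ≡ 28·16 = 448 ≡ 19 (mod 39).
Check: 7·19 = 133 = 3·39 + 16.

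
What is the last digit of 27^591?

3

Powers of 7 mod 10 repeat with period 4: 7, 9, 3, 1.
591 leaves remainder 3 on division by 4, so 27^591 ends in 3.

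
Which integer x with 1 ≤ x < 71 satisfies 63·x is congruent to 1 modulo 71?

71 = 1·63 + 8
63 = 7·8 + 7
8 = 1·7 + 1
7 = 7·1 + 0
Back-substituting gives 63·62 ≡ 1 (mod 71).

62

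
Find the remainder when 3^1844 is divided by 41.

Square-and-reduce mod 41: 3^1≡3, 3^2≡9, 3^4≡40, 3^8≡1, 3^16≡1, 3^32≡1, 3^64≡1, 3^128≡1, 3^256≡1, 3^512≡1, 3^1024≡1.
1844 = 4 + 16 + 32 + 256 + 512 + 1024, so 3^1844 ≡ 40·1·1·1·1·1 ≡ 40 (mod 41).

40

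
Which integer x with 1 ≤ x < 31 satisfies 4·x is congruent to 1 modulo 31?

8

4·8 = 32 = 1·31 + 1, so 4⁻¹ ≡ 8 (mod 31).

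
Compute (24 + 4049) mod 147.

4049 = 27·147 + 80, so 4049 mod 147 = 80.
(24 + 80) mod 147 = 104.

104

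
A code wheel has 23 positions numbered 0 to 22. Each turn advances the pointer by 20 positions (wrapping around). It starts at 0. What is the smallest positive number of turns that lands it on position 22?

8

20⁻¹ ≡ 15 (mod 23) because 20·15 = 300 = 13·23 + 1.
So x ≡ 15·22 = 330 ≡ 8 (mod 23).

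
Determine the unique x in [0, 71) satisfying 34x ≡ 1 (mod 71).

34⁻¹ ≡ 23 (mod 71) because 34·23 = 782 = 11·71 + 1.
So x ≡ 23·1 = 23 ≡ 23 (mod 71).

23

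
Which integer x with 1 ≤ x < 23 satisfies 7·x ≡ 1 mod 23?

23 = 3·7 + 2
7 = 3·2 + 1
2 = 2·1 + 0
Back-substituting gives 7·10 ≡ 1 (mod 23).

10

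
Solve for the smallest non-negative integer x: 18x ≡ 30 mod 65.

45

The inverse of 18 mod 65 is 47 (since 18·47 = 846 ≡ 1).
Multiplying both sides by 47: x ≡ 47·30 = 1410 ≡ 45 (mod 65).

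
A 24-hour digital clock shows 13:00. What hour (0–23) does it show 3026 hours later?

3026 mod 24 = 2 (since 126·24 = 3024).
(13 + 2) mod 24 = 15.

15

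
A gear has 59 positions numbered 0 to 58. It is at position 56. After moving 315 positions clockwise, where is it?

Dividing 315 by 59 gives quotient 5 and remainder 20.
(56 + 20) mod 59 = 17.

17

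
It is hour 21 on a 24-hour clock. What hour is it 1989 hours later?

Dividing 1989 by 24 gives quotient 82 and remainder 21.
(21 + 21) mod 24 = 18.

18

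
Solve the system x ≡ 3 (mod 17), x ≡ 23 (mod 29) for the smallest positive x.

139

x ≡ 3 (mod 17) gives x ∈ {3, 20, 37, 54, 71, 88, 105, 122, …}.
The first of these with x mod 29 = 23 is 139.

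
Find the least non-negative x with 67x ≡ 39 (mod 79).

67⁻¹ ≡ 46 (mod 79) because 67·46 = 3082 = 39·79 + 1.
So x ≡ 46·39 = 1794 ≡ 56 (mod 79).

56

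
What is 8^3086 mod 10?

Last digits of 8^n: 8, 4, 2, 6 (period 4).
3086 leaves remainder 2 on division by 4, so 8^3086 ends in 4.

4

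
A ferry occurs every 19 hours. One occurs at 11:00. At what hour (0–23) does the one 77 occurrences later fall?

77·19 = 1463.
Dividing 1463 by 24 gives quotient 60 and remainder 23.
(11 + 23) mod 24 = 10.

10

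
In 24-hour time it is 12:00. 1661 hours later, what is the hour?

17

1661 − 69·24 = 5, so 1661 ≡ 5 (mod 24).
(12 + 5) mod 24 = 17.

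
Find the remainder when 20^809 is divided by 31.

14

Successive squares of 20 mod 31: 20^1≡20, 20^2≡28, 20^4≡9, 20^8≡19, 20^16≡20, 20^32≡28, 20^64≡9, 20^128≡19, 20^256≡20, 20^512≡28.
809 = 1 + 8 + 32 + 256 + 512, so 20^809 ≡ 20·19·28·20·28 ≡ 14 (mod 31).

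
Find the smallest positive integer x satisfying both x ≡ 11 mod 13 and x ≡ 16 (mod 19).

x ≡ 11 (mod 13) gives x ∈ {11, 24, 37, 50, 63, 76, 89, 102, …}.
The first of these with x mod 19 = 16 is 206.

206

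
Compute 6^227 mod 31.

Square-and-reduce mod 31: 6^1≡6, 6^2≡5, 6^4≡25, 6^8≡5, 6^16≡25, 6^32≡5, 6^64≡25, 6^128≡5.
Since 227 = 1 + 2 + 32 + 64 + 128 in binary, 6^227 ≡ 6·5·5·25·5 ≡ 26 (mod 31).

26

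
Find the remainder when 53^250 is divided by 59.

45

Successive squares of 53 mod 59: 53^1≡53, 53^2≡36, 53^4≡57, 53^8≡4, 53^16≡16, 53^32≡20, 53^64≡46, 53^128≡51.
Since 250 = 2 + 8 + 16 + 32 + 64 + 128 in binary, 53^250 ≡ 36·4·16·20·46·51 ≡ 45 (mod 59).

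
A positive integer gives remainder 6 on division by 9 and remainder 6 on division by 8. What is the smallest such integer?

6

x ≡ 6 (mod 8) gives x ∈ {6}.
The first of these with x mod 9 = 6 is 6.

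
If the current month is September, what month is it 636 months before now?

September

636 = 53·12 + 0, so 636 mod 12 = 0.
September − 0 months → September.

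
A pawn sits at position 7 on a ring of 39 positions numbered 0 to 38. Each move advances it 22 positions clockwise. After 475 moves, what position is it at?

475·22 = 10450.
10450 mod 39 = 37 (since 267·39 = 10413).
(7 + 37) mod 39 = 5.

5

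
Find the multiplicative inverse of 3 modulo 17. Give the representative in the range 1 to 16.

6

3·6 = 18 = 1·17 + 1, so 3⁻¹ ≡ 6 (mod 17).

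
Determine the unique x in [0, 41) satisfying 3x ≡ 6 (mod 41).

2

3⁻¹ ≡ 14 (mod 41) because 3·14 = 42 = 1·41 + 1.
So x ≡ 14·6 = 84 ≡ 2 (mod 41).
Check: 3·2 = 6 = 0·41 + 6.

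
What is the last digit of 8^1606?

4

Last digits of 8^n: 8, 4, 2, 6 (period 4).
1606 mod 4 = 2, so the last digit matches 8^2 = 4.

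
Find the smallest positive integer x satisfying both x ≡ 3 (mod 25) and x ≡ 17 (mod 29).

x ≡ 3 (mod 25) gives x ∈ {3, 28, 53, 78, 103, 128, 153, 178, …}.
The first of these with x mod 29 = 17 is 278.

278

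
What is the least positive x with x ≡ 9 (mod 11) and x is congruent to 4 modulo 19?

Since 19·7 ≡ 1 (mod 11), take x = 4 + 19·((9−4)·7 mod 11) = 4 + 19·2 = 42.
Check: 42 mod 11 = 9, 42 mod 19 = 4.

42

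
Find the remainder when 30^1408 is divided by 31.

By repeated squaring mod 31: 30^1≡30, 30^2≡1, 30^4≡1, 30^8≡1, 30^16≡1, 30^32≡1, 30^64≡1, 30^128≡1, 30^256≡1, 30^512≡1, 30^1024≡1.
1408 = 128 + 256 + 1024, so 30^1408 ≡ 1·1·1 ≡ 1 (mod 31).

1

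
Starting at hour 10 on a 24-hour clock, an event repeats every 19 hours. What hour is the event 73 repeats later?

5

73·19 = 1387.
Dividing 1387 by 24 gives quotient 57 and remainder 19.
(10 + 19) mod 24 = 5.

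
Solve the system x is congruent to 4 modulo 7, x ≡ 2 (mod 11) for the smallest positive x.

46

x ≡ 4 (mod 7) gives x ∈ {4, 11, 18, 25, 32, 39, 46}.
The first of these with x mod 11 = 2 is 46.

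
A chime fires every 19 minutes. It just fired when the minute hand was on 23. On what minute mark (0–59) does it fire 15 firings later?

8

15·19 = 285.
285 − 4·60 = 45, so 285 ≡ 45 (mod 60).
(23 + 45) mod 60 = 8.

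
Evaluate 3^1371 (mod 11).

Successive squares of 3 mod 11: 3^1≡3, 3^2≡9, 3^4≡4, 3^8≡5, 3^16≡3, 3^32≡9, 3^64≡4, 3^128≡5, 3^256≡3, 3^512≡9, 3^1024≡4.
Since 1371 = 1 + 2 + 8 + 16 + 64 + 256 + 1024 in binary, 3^1371 ≡ 3·9·5·3·4·3·4 ≡ 3 (mod 11).

3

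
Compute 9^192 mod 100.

81

By repeated squaring mod 100: 9^1≡9, 9^2≡81, 9^4≡61, 9^8≡21, 9^16≡41, 9^32≡81, 9^64≡61, 9^128≡21.
Since 192 = 64 + 128 in binary, 9^192 ≡ 61·21 ≡ 81 (mod 100).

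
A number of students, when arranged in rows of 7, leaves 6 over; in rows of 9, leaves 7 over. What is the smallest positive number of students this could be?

x ≡ 6 (mod 7) gives x ∈ {6, 13, 20, 27, 34}.
The first of these with x mod 9 = 7 is 34.

34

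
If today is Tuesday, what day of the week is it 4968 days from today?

Sunday

4968 − 709·7 = 5, so 4968 ≡ 5 (mod 7).
Tuesday + 5 days → Sunday.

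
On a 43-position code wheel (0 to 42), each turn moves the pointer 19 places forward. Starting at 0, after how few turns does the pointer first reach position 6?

19⁻¹ ≡ 34 (mod 43) because 19·34 = 646 = 15·43 + 1.
Multiplying both sides by 34: x ≡ 34·6 = 204 ≡ 32 (mod 43).

32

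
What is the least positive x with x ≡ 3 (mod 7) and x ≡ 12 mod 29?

Since 29·1 ≡ 1 (mod 7), take x = 12 + 29·((3−12)·1 mod 7) = 12 + 29·5 = 157.
Check: 157 mod 7 = 3, 157 mod 29 = 12.

157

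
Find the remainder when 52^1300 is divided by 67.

Successive squares of 52 mod 67: 52^1≡52, 52^2≡24, 52^4≡40, 52^8≡59, 52^16≡64, 52^32≡9, 52^64≡14, 52^128≡62, 52^256≡25, 52^512≡22, 52^1024≡15.
1300 = 4 + 16 + 256 + 1024, so 52^1300 ≡ 40·64·25·15 ≡ 24 (mod 67).

24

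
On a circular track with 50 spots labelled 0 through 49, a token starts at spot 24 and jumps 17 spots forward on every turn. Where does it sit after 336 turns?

36

336·17 = 5712.
5712 − 114·50 = 12, so 5712 ≡ 12 (mod 50).
(24 + 12) mod 50 = 36.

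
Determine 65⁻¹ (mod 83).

83 = 1·65 + 18
65 = 3·18 + 11
18 = 1·11 + 7
11 = 1·7 + 4
7 = 1·4 + 3
4 = 1·3 + 1
3 = 3·1 + 0
Back-substituting gives 65·23 ≡ 1 (mod 83).

23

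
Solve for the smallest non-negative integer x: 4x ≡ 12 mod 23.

3

4⁻¹ ≡ 6 (mod 23) because 4·6 = 24 = 1·23 + 1.
Multiplying both sides by 6: x ≡ 6·12 = 72 ≡ 3 (mod 23).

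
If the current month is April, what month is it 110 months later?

June

110 mod 12 = 2 (since 9·12 = 108).
April + 2 months → June.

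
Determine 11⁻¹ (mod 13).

13 = 1·11 + 2
11 = 5·2 + 1
2 = 2·1 + 0
Back-substituting gives 11·6 ≡ 1 (mod 13).

6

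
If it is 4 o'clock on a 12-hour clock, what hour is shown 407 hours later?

407 − 33·12 = 11, so 407 ≡ 11 (mod 12).
4 + 11 → 3 on a 12-hour dial.

3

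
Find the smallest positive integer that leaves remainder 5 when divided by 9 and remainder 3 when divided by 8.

Since 8·8 ≡ 1 (mod 9), take x = 3 + 8·((5−3)·8 mod 9) = 3 + 8·7 = 59.
Check: 59 mod 9 = 5, 59 mod 8 = 3.

59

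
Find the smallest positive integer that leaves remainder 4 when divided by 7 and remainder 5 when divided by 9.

x ≡ 4 (mod 7) gives x ∈ {4, 11, 18, 25, 32}.
The first of these with x mod 9 = 5 is 32.

32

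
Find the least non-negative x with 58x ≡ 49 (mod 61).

The inverse of 58 mod 61 is 20 (since 58·20 = 1160 ≡ 1).
So x ≡ 20·49 = 980 ≡ 4 (mod 61).

4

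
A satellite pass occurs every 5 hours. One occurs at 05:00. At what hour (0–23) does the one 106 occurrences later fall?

106·5 = 530.
530 mod 24 = 2 (since 22·24 = 528).
(5 + 2) mod 24 = 7.

7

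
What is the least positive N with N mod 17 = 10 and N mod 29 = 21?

x ≡ 10 (mod 17) gives x ∈ {10, 27, 44, 61, 78, 95, 112, 129, …}.
The first of these with x mod 29 = 21 is 282.

282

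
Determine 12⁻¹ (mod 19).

8

12·8 = 96 = 5·19 + 1, so 12⁻¹ ≡ 8 (mod 19).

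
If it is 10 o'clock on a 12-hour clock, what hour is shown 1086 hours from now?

1086 = 90·12 + 6, so 1086 mod 12 = 6.
10 + 6 → 4 on a 12-hour dial.

4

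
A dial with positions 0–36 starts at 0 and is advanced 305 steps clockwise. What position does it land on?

Dividing 305 by 37 gives quotient 8 and remainder 9.
(0 + 9) mod 37 = 9.

9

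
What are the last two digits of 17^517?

77

Successive squares of 17 mod 100: 17^1≡17, 17^2≡89, 17^4≡21, 17^8≡41, 17^16≡81, 17^32≡61, 17^64≡21, 17^128≡41, 17^256≡81, 17^512≡61.
Since 517 = 1 + 4 + 512 in binary, 17^517 ≡ 17·21·61 ≡ 77 (mod 100).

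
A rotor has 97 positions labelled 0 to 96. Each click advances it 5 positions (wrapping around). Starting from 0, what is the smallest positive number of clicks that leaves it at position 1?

39

97 = 19·5 + 2
5 = 2·2 + 1
2 = 2·1 + 0
Back-substituting gives 5·39 ≡ 1 (mod 97).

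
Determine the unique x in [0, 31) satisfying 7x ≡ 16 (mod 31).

7⁻¹ ≡ 9 (mod 31) because 7·9 = 63 = 2·31 + 1.
Multiplying both sides by 9: x ≡ 9·16 = 144 ≡ 20 (mod 31).
Check: 7·20 = 140 = 4·31 + 16.

20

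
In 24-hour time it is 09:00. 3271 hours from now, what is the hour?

16

Dividing 3271 by 24 gives quotient 136 and remainder 7.
(9 + 7) mod 24 = 16.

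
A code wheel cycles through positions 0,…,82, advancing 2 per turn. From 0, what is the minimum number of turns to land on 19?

51

The inverse of 2 mod 83 is 42 (since 2·42 = 84 ≡ 1).
Multiplying both sides by 42: x ≡ 42·19 = 798 ≡ 51 (mod 83).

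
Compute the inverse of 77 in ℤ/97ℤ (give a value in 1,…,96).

77·63 = 4851 = 50·97 + 1, so 77⁻¹ ≡ 63 (mod 97).

63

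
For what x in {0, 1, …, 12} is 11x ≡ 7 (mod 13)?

The inverse of 11 mod 13 is 6 (since 11·6 = 66 ≡ 1).
Multiplying both sides by 6: x ≡ 6·7 = 42 ≡ 3 (mod 13).

3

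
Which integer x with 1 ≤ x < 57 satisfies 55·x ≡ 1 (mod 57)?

57 = 1·55 + 2
55 = 27·2 + 1
2 = 2·1 + 0
Back-substituting gives 55·28 ≡ 1 (mod 57).

28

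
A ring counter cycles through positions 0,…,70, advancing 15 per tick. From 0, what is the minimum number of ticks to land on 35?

26

The inverse of 15 mod 71 is 19 (since 15·19 = 285 ≡ 1).
So x ≡ 19·35 = 665 ≡ 26 (mod 71).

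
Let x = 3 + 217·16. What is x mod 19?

217·16 = 3472.
3472 mod 19 = 14 (since 182·19 = 3458).
(3 + 14) mod 19 = 17.

17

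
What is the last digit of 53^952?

Powers of 3 mod 10 repeat with period 4: 3, 9, 7, 1.
952 leaves remainder 0 on division by 4, so 53^952 ends in 1.

1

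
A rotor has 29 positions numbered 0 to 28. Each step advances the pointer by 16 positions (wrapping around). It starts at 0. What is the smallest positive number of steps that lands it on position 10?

The inverse of 16 mod 29 is 20 (since 16·20 = 320 ≡ 1).
So x ≡ 20·10 = 200 ≡ 26 (mod 29).
Check: 16·26 = 416 = 14·29 + 10.

26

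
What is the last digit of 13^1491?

Powers of 3 mod 10 repeat with period 4: 3, 9, 7, 1.
1491 mod 4 = 3, so the last digit matches 3^3 = 7.

7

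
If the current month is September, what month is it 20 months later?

May

20 = 1·12 + 8, so 20 mod 12 = 8.
September + 8 months → May.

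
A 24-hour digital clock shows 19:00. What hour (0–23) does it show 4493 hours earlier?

14

Dividing 4493 by 24 gives quotient 187 and remainder 5.
(19 − 5) mod 24 = 14.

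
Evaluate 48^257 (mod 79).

Successive squares of 48 mod 79: 48^1≡48, 48^2≡13, 48^4≡11, 48^8≡42, 48^16≡26, 48^32≡44, 48^64≡40, 48^128≡20, 48^256≡5.
Since 257 = 1 + 256 in binary, 48^257 ≡ 48·5 ≡ 3 (mod 79).

3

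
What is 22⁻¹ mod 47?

47 = 2·22 + 3
22 = 7·3 + 1
3 = 3·1 + 0
Back-substituting gives 22·15 ≡ 1 (mod 47).

15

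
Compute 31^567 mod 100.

11

By repeated squaring mod 100: 31^1≡31, 31^2≡61, 31^4≡21, 31^8≡41, 31^16≡81, 31^32≡61, 31^64≡21, 31^128≡41, 31^256≡81, 31^512≡61.
Since 567 = 1 + 2 + 4 + 16 + 32 + 512 in binary, 31^567 ≡ 31·61·21·81·61·61 ≡ 11 (mod 100).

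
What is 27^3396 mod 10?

1

Last digits of 7^n: 7, 9, 3, 1 (period 4).
3396 mod 4 = 0, so the last digit matches 7^4 = 1.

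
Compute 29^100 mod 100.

Square-and-reduce mod 100: 29^1≡29, 29^2≡41, 29^4≡81, 29^8≡61, 29^16≡21, 29^32≡41, 29^64≡81.
Since 100 = 4 + 32 + 64 in binary, 29^100 ≡ 81·41·81 ≡ 1 (mod 100).

1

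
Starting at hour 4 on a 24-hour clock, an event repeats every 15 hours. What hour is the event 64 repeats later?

4

64·15 = 960.
960 − 40·24 = 0, so 960 ≡ 0 (mod 24).
(4 + 0) mod 24 = 4.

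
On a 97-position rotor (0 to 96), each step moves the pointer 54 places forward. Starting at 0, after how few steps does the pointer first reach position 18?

54⁻¹ ≡ 9 (mod 97) because 54·9 = 486 = 5·97 + 1.
So x ≡ 9·18 = 162 ≡ 65 (mod 97).
Check: 54·65 = 3510 = 36·97 + 18.

65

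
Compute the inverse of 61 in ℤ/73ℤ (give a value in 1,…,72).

61·6 = 366 = 5·73 + 1, so 61⁻¹ ≡ 6 (mod 73).

6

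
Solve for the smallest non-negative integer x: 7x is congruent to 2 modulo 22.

7⁻¹ ≡ 19 (mod 22) because 7·19 = 133 = 6·22 + 1.
So x ≡ 19·2 = 38 ≡ 16 (mod 22).
Check: 7·16 = 112 = 5·22 + 2.

16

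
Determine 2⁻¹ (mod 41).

41 = 20·2 + 1
2 = 2·1 + 0
Back-substituting gives 2·21 ≡ 1 (mod 41).

21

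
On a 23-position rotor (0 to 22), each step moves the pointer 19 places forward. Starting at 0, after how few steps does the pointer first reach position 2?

19⁻¹ ≡ 17 (mod 23) because 19·17 = 323 = 14·23 + 1.
So x ≡ 17·2 = 34 ≡ 11 (mod 23).

11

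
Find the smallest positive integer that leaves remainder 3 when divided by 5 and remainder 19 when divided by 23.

88

Since 23·2 ≡ 1 (mod 5), take x = 19 + 23·((3−19)·2 mod 5) = 19 + 23·3 = 88.
Check: 88 mod 5 = 3, 88 mod 23 = 19.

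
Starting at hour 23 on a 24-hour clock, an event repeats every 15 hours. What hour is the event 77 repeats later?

2

77·15 = 1155.
1155 = 48·24 + 3, so 1155 mod 24 = 3.
(23 + 3) mod 24 = 2.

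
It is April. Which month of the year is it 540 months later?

April

540 = 45·12 + 0, so 540 mod 12 = 0.
April + 0 months → April.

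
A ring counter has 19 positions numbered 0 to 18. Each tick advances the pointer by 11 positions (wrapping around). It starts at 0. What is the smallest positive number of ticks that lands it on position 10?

11⁻¹ ≡ 7 (mod 19) because 11·7 = 77 = 4·19 + 1.
So x ≡ 7·10 = 70 ≡ 13 (mod 19).

13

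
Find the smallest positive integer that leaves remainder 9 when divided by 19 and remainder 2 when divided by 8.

Since 8·12 ≡ 1 (mod 19), take x = 2 + 8·((9−2)·12 mod 19) = 2 + 8·8 = 66.
Check: 66 mod 19 = 9, 66 mod 8 = 2.

66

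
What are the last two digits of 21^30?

Square-and-reduce mod 100: 21^1≡21, 21^2≡41, 21^4≡81, 21^8≡61, 21^16≡21.
Since 30 = 2 + 4 + 8 + 16 in binary, 21^30 ≡ 41·81·61·21 ≡ 1 (mod 100).

01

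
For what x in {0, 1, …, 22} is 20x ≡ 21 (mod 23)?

20⁻¹ ≡ 15 (mod 23) because 20·15 = 300 = 13·23 + 1.
Multiplying both sides by 15: x ≡ 15·21 = 315 ≡ 16 (mod 23).
Check: 20·16 = 320 = 13·23 + 21.

16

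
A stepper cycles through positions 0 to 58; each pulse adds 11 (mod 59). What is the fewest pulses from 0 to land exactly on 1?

59 = 5·11 + 4
11 = 2·4 + 3
4 = 1·3 + 1
3 = 3·1 + 0
Back-substituting gives 11·43 ≡ 1 (mod 59).

43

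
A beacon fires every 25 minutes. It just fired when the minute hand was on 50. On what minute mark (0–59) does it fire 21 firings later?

35

21·25 = 525.
525 − 8·60 = 45, so 525 ≡ 45 (mod 60).
(50 + 45) mod 60 = 35.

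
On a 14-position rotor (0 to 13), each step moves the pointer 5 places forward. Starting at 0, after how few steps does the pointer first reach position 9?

13

The inverse of 5 mod 14 is 3 (since 5·3 = 15 ≡ 1).
Multiplying both sides by 3: x ≡ 3·9 = 27 ≡ 13 (mod 14).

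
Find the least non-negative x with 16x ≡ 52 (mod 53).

16⁻¹ ≡ 10 (mod 53) because 16·10 = 160 = 3·53 + 1.
So x ≡ 10·52 = 520 ≡ 43 (mod 53).

43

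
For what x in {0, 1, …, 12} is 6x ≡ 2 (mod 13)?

The inverse of 6 mod 13 is 11 (since 6·11 = 66 ≡ 1).
Multiplying both sides by 11: x ≡ 11·2 = 22 ≡ 9 (mod 13).
Check: 6·9 = 54 = 4·13 + 2.

9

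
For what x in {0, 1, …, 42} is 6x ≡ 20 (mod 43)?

32

6⁻¹ ≡ 36 (mod 43) because 6·36 = 216 = 5·43 + 1.
So x ≡ 36·20 = 720 ≡ 32 (mod 43).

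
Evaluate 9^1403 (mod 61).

58

Successive squares of 9 mod 61: 9^1≡9, 9^2≡20, 9^4≡34, 9^8≡58, 9^16≡9, 9^32≡20, 9^64≡34, 9^128≡58, 9^256≡9, 9^512≡20, 9^1024≡34.
Since 1403 = 1 + 2 + 8 + 16 + 32 + 64 + 256 + 1024 in binary, 9^1403 ≡ 9·20·58·9·20·34·9·34 ≡ 58 (mod 61).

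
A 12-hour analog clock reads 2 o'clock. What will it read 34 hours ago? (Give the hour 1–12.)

4

34 − 2·12 = 10, so 34 ≡ 10 (mod 12).
2 − 10 → 4 on a 12-hour dial.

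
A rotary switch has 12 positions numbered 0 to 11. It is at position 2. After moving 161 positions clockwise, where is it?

Dividing 161 by 12 gives quotient 13 and remainder 5.
(2 + 5) mod 12 = 7.

7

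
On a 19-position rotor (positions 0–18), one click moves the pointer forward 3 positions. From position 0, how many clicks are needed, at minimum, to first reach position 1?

3·13 = 39 = 2·19 + 1, so 3⁻¹ ≡ 13 (mod 19).

13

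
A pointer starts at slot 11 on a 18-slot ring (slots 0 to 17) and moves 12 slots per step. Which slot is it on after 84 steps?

84·12 = 1008.
Dividing 1008 by 18 gives quotient 56 and remainder 0.
(11 + 0) mod 18 = 11.

11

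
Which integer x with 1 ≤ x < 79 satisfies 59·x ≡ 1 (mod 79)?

75

79 = 1·59 + 20
59 = 2·20 + 19
20 = 1·19 + 1
19 = 19·1 + 0
Back-substituting gives 59·75 ≡ 1 (mod 79).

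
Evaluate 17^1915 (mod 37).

Successive squares of 17 mod 37: 17^1≡17, 17^2≡30, 17^4≡12, 17^8≡33, 17^16≡16, 17^32≡34, 17^64≡9, 17^128≡7, 17^256≡12, 17^512≡33, 17^1024≡16.
Since 1915 = 1 + 2 + 8 + 16 + 32 + 64 + 256 + 512 + 1024 in binary, 17^1915 ≡ 17·30·33·16·34·9·12·33·16 ≡ 15 (mod 37).

15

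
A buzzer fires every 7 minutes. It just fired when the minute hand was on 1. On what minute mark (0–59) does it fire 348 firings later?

348·7 = 2436.
2436 = 40·60 + 36, so 2436 mod 60 = 36.
(1 + 36) mod 60 = 37.

37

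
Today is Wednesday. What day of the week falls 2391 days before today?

Saturday

2391 = 341·7 + 4, so 2391 mod 7 = 4.
Wednesday − 4 days → Saturday.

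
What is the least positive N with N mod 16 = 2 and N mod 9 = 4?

x ≡ 4 (mod 9) gives x ∈ {4, 13, 22, 31, 40, 49, 58, 67, …}.
The first of these with x mod 16 = 2 is 130.

130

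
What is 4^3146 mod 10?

6

The units digit of 4^n cycles with period 2: 4, 6, …
3146 mod 2 = 0, so the last digit matches 4^2 = 6.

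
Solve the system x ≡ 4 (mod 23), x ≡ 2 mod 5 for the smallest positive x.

27

x ≡ 2 (mod 5) gives x ∈ {2, 7, 12, 17, 22, 27}.
The first of these with x mod 23 = 4 is 27.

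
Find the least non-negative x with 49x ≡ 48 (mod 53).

41

49⁻¹ ≡ 13 (mod 53) because 49·13 = 637 = 12·53 + 1.
So x ≡ 13·48 = 624 ≡ 41 (mod 53).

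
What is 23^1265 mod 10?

3

Powers of 3 mod 10 repeat with period 4: 3, 9, 7, 1.
1265 mod 4 = 1, so the last digit matches 3^1 = 3.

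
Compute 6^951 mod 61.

Successive squares of 6 mod 61: 6^1≡6, 6^2≡36, 6^4≡15, 6^8≡42, 6^16≡56, 6^32≡25, 6^64≡15, 6^128≡42, 6^256≡56, 6^512≡25.
Since 951 = 1 + 2 + 4 + 16 + 32 + 128 + 256 + 512 in binary, 6^951 ≡ 6·36·15·56·25·42·56·25 ≡ 23 (mod 61).

23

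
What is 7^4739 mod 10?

3

Last digits of 7^n: 7, 9, 3, 1 (period 4).
4739 leaves remainder 3 on division by 4, so 7^4739 ends in 3.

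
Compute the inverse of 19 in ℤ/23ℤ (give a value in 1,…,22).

19·17 = 323 = 14·23 + 1, so 19⁻¹ ≡ 17 (mod 23).

17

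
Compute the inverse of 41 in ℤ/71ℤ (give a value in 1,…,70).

26

71 = 1·41 + 30
41 = 1·30 + 11
30 = 2·11 + 8
11 = 1·8 + 3
8 = 2·3 + 2
3 = 1·2 + 1
2 = 2·1 + 0
Back-substituting gives 41·26 ≡ 1 (mod 71).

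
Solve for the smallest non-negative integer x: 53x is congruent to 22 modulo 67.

8

The inverse of 53 mod 67 is 43 (since 53·43 = 2279 ≡ 1).
Multiplying both sides by 43: x ≡ 43·22 = 946 ≡ 8 (mod 67).
Check: 53·8 = 424 = 6·67 + 22.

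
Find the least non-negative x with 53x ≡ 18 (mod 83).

53⁻¹ ≡ 47 (mod 83) because 53·47 = 2491 = 30·83 + 1.
Multiplying both sides by 47: x ≡ 47·18 = 846 ≡ 16 (mod 83).
Check: 53·16 = 848 = 10·83 + 18.

16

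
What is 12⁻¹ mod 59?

5

59 = 4·12 + 11
12 = 1·11 + 1
11 = 11·1 + 0
Back-substituting gives 12·5 ≡ 1 (mod 59).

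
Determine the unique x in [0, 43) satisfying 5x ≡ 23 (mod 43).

The inverse of 5 mod 43 is 26 (since 5·26 = 130 ≡ 1).
Multiplying both sides by 26: x ≡ 26·23 = 598 ≡ 39 (mod 43).

39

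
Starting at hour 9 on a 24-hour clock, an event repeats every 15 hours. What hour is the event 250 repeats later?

15

250·15 = 3750.
Dividing 3750 by 24 gives quotient 156 and remainder 6.
(9 + 6) mod 24 = 15.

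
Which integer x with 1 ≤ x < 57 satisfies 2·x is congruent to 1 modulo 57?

2·29 = 58 = 1·57 + 1, so 2⁻¹ ≡ 29 (mod 57).

29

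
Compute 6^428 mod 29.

23

Successive squares of 6 mod 29: 6^1≡6, 6^2≡7, 6^4≡20, 6^8≡23, 6^16≡7, 6^32≡20, 6^64≡23, 6^128≡7, 6^256≡20.
428 = 4 + 8 + 32 + 128 + 256, so 6^428 ≡ 20·23·20·7·20 ≡ 23 (mod 29).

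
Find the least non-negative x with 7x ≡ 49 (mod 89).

The inverse of 7 mod 89 is 51 (since 7·51 = 357 ≡ 1).
So x ≡ 51·49 = 2499 ≡ 7 (mod 89).

7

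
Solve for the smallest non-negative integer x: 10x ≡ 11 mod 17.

13

10⁻¹ ≡ 12 (mod 17) because 10·12 = 120 = 7·17 + 1.
Multiplying both sides by 12: x ≡ 12·11 = 132 ≡ 13 (mod 17).
Check: 10·13 = 130 = 7·17 + 11.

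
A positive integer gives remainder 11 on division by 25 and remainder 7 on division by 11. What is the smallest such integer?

Since 11·16 ≡ 1 (mod 25), take x = 7 + 11·((11−7)·16 mod 25) = 7 + 11·14 = 161.
Check: 161 mod 25 = 11, 161 mod 11 = 7.

161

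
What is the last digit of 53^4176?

1

The units digit of 53^n cycles with period 4: 3, 9, 7, 1, …
4176 mod 4 = 0, so the last digit matches 3^4 = 1.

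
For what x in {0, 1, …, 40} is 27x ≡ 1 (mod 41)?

38

The inverse of 27 mod 41 is 38 (since 27·38 = 1026 ≡ 1).
So x ≡ 38·1 = 38 ≡ 38 (mod 41).
Check: 27·38 = 1026 = 25·41 + 1.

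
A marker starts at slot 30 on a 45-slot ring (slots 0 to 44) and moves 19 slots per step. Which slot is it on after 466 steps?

19

466·19 = 8854.
8854 mod 45 = 34 (since 196·45 = 8820).
(30 + 34) mod 45 = 19.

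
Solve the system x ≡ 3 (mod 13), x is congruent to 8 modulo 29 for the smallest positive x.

211

Since 29·9 ≡ 1 (mod 13), take x = 8 + 29·((3−8)·9 mod 13) = 8 + 29·7 = 211.
Check: 211 mod 13 = 3, 211 mod 29 = 8.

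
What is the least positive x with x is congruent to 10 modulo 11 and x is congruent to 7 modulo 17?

x ≡ 10 (mod 11) gives x ∈ {10, 21, 32, 43, 54, 65, 76, 87, …}.
The first of these with x mod 17 = 7 is 109.

109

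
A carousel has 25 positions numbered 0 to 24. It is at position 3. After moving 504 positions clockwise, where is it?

7

504 − 20·25 = 4, so 504 ≡ 4 (mod 25).
(3 + 4) mod 25 = 7.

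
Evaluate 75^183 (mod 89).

54

By repeated squaring mod 89: 75^1≡75, 75^2≡18, 75^4≡57, 75^8≡45, 75^16≡67, 75^32≡39, 75^64≡8, 75^128≡64.
Since 183 = 1 + 2 + 4 + 16 + 32 + 128 in binary, 75^183 ≡ 75·18·57·67·39·64 ≡ 54 (mod 89).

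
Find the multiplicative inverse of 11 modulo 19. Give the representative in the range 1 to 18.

19 = 1·11 + 8
11 = 1·8 + 3
8 = 2·3 + 2
3 = 1·2 + 1
2 = 2·1 + 0
Back-substituting gives 11·7 ≡ 1 (mod 19).

7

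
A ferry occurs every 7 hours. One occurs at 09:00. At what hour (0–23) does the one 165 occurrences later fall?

165·7 = 1155.
1155 = 48·24 + 3, so 1155 mod 24 = 3.
(9 + 3) mod 24 = 12.

12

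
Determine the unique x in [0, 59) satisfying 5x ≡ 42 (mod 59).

32

5⁻¹ ≡ 12 (mod 59) because 5·12 = 60 = 1·59 + 1.
Multiplying both sides by 12: x ≡ 12·42 = 504 ≡ 32 (mod 59).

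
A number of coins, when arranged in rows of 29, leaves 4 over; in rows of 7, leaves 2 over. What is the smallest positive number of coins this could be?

x ≡ 2 (mod 7) gives x ∈ {2, 9, 16, 23, 30, 37, 44, 51, …}.
The first of these with x mod 29 = 4 is 149.

149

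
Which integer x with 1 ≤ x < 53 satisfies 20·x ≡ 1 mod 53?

8

20·8 = 160 = 3·53 + 1, so 20⁻¹ ≡ 8 (mod 53).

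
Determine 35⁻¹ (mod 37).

18

37 = 1·35 + 2
35 = 17·2 + 1
2 = 2·1 + 0
Back-substituting gives 35·18 ≡ 1 (mod 37).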